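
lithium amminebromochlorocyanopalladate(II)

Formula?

Ligands: 1 chloro (Cl, -1), 1 bromo (Br, -1), 1 ammine (NH3, neutral), 1 cyano (CN, -1). Ligand charge sum = -3.
Charge balance with lithium (+1) requires 1 complex ion per 1 lithium.

Li[PdBrCl(CN)(NH3)]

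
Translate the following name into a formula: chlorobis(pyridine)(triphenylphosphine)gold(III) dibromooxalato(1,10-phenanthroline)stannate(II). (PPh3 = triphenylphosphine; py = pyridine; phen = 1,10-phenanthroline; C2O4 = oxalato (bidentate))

Cation [Au…]: ligand charges -1, Au(III) ⇒ ion charge 2+.
Anion [Sn…]: ligand charges -4, Sn(II) ⇒ ion charge 2−.

[AuCl(PPh3)(py)2][SnBr2(C2O4)(phen)]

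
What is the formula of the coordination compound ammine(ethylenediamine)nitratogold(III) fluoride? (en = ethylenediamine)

[Au(en)(NH3)(NO3)]F2

Ligands: 1 ammine (NH3, neutral), 1 ethylenediamine (en, neutral), 1 nitrato (NO3, -1). Ligand charge sum = -1.
Charge balance with fluoride (-1) requires 1 complex ion per 2 fluoride.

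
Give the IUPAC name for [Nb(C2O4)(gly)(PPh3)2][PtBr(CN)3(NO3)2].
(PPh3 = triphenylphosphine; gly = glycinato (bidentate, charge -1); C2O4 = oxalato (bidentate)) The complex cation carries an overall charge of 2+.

(glycinato)oxalatobis(triphenylphosphine)niobium(V) bromotricyanodinitratoplatinate(IV)

The complex cation is given as 2+; its ligand charges sum to -3, so Nb = +5.
A 1:1 salt means the anion carries the equal and opposite charge, 2−.
Anion: ligand charges sum to -6; for the ion to be 2−, Pt = +4.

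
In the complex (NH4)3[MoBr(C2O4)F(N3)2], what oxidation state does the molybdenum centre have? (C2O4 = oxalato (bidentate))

+3

3 ammonium outside the brackets (+1 each) → the complex ion is 3−.
Ligand charges: 2×N3 = -2; 1×C2O4 = -2; 1×F = -1; 1×Br = -1; sum -6.
Mo + (-6) = 3− ⇒ Mo is +3.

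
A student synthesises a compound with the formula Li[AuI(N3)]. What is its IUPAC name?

The 1 lithium counter-ion carries a total charge of +1, so each complex ion is 1−.
Ligand charges: 1×azido (-1 each), 1×iodo (-1 each); total -2. So Au + (-2) = 1−, giving Au = +1.
The complex ion is anionic, so gold takes the -ate form aurate(I).

lithium azidoiodoaurate(I)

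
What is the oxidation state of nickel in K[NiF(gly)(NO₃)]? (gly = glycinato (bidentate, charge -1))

1 potassium outside the brackets (+1 each) → the complex ion is 1−.
Ligand charges: 1×gly = -1; 1×NO3 = -1; 1×F = -1; sum -3.
Ni + (-3) = 1− ⇒ Ni is +2.

+2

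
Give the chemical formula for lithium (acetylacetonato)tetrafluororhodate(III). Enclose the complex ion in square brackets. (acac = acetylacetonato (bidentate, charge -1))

Li2[Rh(acac)F4]

Ligands: 4 fluoro (F, -1), 1 acetylacetonato (acac, -1). Ligand charge sum = -5.
Charge balance with lithium (+1) requires 1 complex ion per 2 lithium.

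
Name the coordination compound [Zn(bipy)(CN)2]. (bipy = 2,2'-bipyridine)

There is no counter-ion, so the complex is neutral overall.
Ligand charges: 2×cyano (-1 each), 1×2,2'-bipyridine (neutral); total -2. So Zn + (-2) = 0, giving Zn = +2.
Ligands are named alphabetically: bipyridine before cyano.

(2,2'-bipyridine)dicyanozinc(II)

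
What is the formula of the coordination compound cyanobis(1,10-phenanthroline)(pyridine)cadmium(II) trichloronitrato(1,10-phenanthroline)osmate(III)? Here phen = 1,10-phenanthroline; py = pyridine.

[Cd(CN)(phen)2(py)][OsCl3(NO3)(phen)]

Cation [Cd…]: ligand charges -1, Cd(II) ⇒ ion charge 1+.
Anion [Os…]: ligand charges -4, Os(III) ⇒ ion charge 1−.
One 1+ cation balances one 1− anion.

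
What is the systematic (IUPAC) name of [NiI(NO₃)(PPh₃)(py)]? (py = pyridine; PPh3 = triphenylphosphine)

iodonitrato(pyridine)(triphenylphosphine)nickel(II)

There is no counter-ion, so the complex is neutral overall.
Ligand charges: 1×pyridine (neutral), 1×triphenylphosphine (neutral), 1×iodo (-1 each), 1×nitrato (-1 each); total -2. So Ni + (-2) = 0, giving Ni = +2.
Ligands are named alphabetically: iodo before nitrato before pyridine before triphenylphosphine.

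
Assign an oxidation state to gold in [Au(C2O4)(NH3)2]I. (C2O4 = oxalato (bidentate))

+3

1 iodide outside the brackets (-1 each) → the complex ion is 1+.
Ligand charges: 2×NH3 neutral; 1×C2O4 = -2; sum -2.
Au + (-2) = 1+ ⇒ Au is +3.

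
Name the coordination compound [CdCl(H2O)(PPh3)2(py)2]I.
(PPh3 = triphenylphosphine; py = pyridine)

aquachlorobis(pyridine)bis(triphenylphosphine)cadmium(II) iodide

The 1 iodide counter-ion carries a total charge of -1, so each complex ion is 1+.
Ligand charges: 2×triphenylphosphine (neutral), 2×pyridine (neutral), 1×chloro (-1 each), 1×aqua (neutral); total -1. So Cd + (-1) = 1+, giving Cd = +2.
Ligands are named alphabetically: aqua before chloro before pyridine before triphenylphosphine.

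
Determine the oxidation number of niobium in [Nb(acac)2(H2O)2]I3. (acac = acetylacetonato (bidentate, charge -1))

3 iodide outside the brackets (-1 each) → the complex ion is 3+.
Ligand charges: 2×acac = -2; 2×H2O neutral; sum -2.
Nb + (-2) = 3+ ⇒ Nb is +5.

+5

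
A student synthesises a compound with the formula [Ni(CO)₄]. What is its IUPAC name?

tetracarbonylnickel(0)

There is no counter-ion, so the complex is neutral overall.
Ligand charges: 4×carbonyl (neutral); total 0. So Ni + (0) = 0, giving Ni = 0.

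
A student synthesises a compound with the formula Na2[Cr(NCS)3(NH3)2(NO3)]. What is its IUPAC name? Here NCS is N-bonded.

sodium diamminetriisothiocyanatonitratochromate(II)

The 2 sodium counter-ions carry a total charge of +2, so each complex ion is 2−.
Ligand charges: 1×nitrato (-1 each), 2×ammine (neutral), 3×isothiocyanato (-1 each); total -4. So Cr + (-4) = 2−, giving Cr = +2.
Ligands are named alphabetically: ammine before isothiocyanato before nitrato.
The complex ion is anionic, so chromium takes the -ate form chromate(II).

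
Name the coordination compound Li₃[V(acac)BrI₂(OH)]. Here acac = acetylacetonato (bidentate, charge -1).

lithium (acetylacetonato)bromohydroxodiiodovanadate(II)

The 3 lithium counter-ions carry a total charge of +3, so each complex ion is 3−.
Ligand charges: 2×iodo (-1 each), 1×acetylacetonato (-1 each), 1×hydroxo (-1 each), 1×bromo (-1 each); total -5. So V + (-5) = 3−, giving V = +2.
The complex ion is anionic, so vanadium takes the -ate form vanadate(II).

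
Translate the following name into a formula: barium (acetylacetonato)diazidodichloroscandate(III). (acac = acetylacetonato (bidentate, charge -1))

Ligands: 1 acetylacetonato (acac, -1), 2 azido (N3, -1), 2 chloro (Cl, -1). Ligand charge sum = -5.
With Sc in oxidation state +3, the complex ion is [Sc...]^2−.
Charge balance with barium (+2) requires 1 complex ion per 1 barium.

Ba[Sc(acac)Cl2(N3)2]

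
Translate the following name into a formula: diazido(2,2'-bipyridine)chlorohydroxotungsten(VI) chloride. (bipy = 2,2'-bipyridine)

[W(bipy)Cl(N3)2(OH)]Cl2

Ligands: 2 azido (N3, -1), 1 chloro (Cl, -1), 1 2,2'-bipyridine (bipy, neutral), 1 hydroxo (OH, -1). Ligand charge sum = -4.
Charge balance with chloride (-1) requires 1 complex ion per 2 chloride.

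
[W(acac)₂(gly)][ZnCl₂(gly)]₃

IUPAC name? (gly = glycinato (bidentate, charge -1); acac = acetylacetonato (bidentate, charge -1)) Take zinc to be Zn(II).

bis(acetylacetonato)(glycinato)tungsten(VI) dichloro(glycinato)zincate(II)

Zn is given as +2; the anion's ligand charges sum to -3, so the complex anion is 1−.
With 3 anions per cation, the cation must be 3×1 = 3+.
Cation: ligand charges sum to -3; for the ion to be 3+, W = +6.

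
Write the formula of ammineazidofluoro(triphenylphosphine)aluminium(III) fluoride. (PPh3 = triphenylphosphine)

[AlF(N3)(NH3)(PPh3)]F

Ligands: 1 fluoro (F, -1), 1 ammine (NH3, neutral), 1 triphenylphosphine (PPh3, neutral), 1 azido (N3, -1). Ligand charge sum = -2.
With Al in oxidation state +3, the complex ion is [Al...]^1+.
Charge balance with fluoride (-1) requires 1 complex ion per 1 fluoride.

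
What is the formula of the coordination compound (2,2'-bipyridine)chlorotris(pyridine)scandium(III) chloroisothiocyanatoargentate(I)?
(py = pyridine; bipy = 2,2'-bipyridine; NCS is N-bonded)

[Sc(bipy)Cl(py)3][AgCl(NCS)]2

Cation [Sc…]: ligand charges -1, Sc(III) ⇒ ion charge 2+.
Anion [Ag…]: ligand charges -2, Ag(I) ⇒ ion charge 1−.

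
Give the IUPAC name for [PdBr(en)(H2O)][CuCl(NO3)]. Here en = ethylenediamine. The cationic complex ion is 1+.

The complex cation is given as 1+; its ligand charges sum to -1, so Pd = +2.
A 1:1 salt means the anion carries the equal and opposite charge, 1−.
Anion: ligand charges sum to -2; for the ion to be 1−, Cu = +1.

aquabromo(ethylenediamine)palladium(II) chloronitratocuprate(I)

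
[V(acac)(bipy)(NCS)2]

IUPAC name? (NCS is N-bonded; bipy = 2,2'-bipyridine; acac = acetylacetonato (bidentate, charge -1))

There is no counter-ion, so the complex is neutral overall.
Ligand charges: 2×isothiocyanato (-1 each), 1×2,2'-bipyridine (neutral), 1×acetylacetonato (-1 each); total -3. So V + (-3) = 0, giving V = +3.
Ligands are named alphabetically: acetylacetonato before bipyridine before isothiocyanato.

(acetylacetonato)(2,2'-bipyridine)diisothiocyanatovanadium(III)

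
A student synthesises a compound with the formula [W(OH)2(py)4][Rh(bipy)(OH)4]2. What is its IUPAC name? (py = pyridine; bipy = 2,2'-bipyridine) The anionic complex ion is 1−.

Both ions are complex: the cation is named first with the plain metal name, the anion second with the -ate form; each ion's ligands are alphabetised independently.
The complex anion is given as 1−; its ligand charges sum to -4, so Rh = +3.
With 2 anions per cation, the cation must be 2×1 = 2+.
Cation: ligand charges sum to -2; for the ion to be 2+, W = +4.

dihydroxotetrakis(pyridine)tungsten(IV) (2,2'-bipyridine)tetrahydroxorhodate(III)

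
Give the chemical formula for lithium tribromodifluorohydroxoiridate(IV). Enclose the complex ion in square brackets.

Ligands: 1 hydroxo (OH, -1), 2 fluoro (F, -1), 3 bromo (Br, -1). Ligand charge sum = -6.
Charge balance with lithium (+1) requires 1 complex ion per 2 lithium.

Li2[IrBr3F2(OH)]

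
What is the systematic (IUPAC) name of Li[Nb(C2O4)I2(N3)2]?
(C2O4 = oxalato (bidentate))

The 1 lithium counter-ion carries a total charge of +1, so each complex ion is 1−.
Ligand charges: 2×azido (-1 each), 1×oxalato (-2 each), 2×iodo (-1 each); total -6. So Nb + (-6) = 1−, giving Nb = +5.
The complex ion is anionic, so niobium takes the -ate form niobate(V).

lithium diazidodiiodooxalatoniobate(V)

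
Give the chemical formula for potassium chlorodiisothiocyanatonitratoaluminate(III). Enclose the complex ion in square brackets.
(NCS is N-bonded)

Ligands: 1 nitrato (NO3, -1), 2 isothiocyanato (NCS, -1), 1 chloro (Cl, -1). Ligand charge sum = -4.
With Al in oxidation state +3, the complex ion is [Al...]^1−.
Charge balance with potassium (+1) requires 1 complex ion per 1 potassium.

K[AlCl(NCS)2(NO3)]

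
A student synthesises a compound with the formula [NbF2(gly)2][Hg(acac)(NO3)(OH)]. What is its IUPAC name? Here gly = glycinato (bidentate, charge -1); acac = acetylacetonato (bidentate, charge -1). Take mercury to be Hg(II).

Hg is given as +2; the anion's ligand charges sum to -3, so the complex anion is 1−.
A 1:1 salt means the cation carries the equal and opposite charge, 1+.
Cation: ligand charges sum to -4; for the ion to be 1+, Nb = +5.

difluorobis(glycinato)niobium(V) (acetylacetonato)hydroxonitratomercurate(II)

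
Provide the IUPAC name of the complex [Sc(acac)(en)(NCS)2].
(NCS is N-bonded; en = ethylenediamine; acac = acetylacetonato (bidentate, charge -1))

There is no counter-ion, so the complex is neutral overall.
Ligand charges: 2×isothiocyanato (-1 each), 1×ethylenediamine (neutral), 1×acetylacetonato (-1 each); total -3. So Sc + (-3) = 0, giving Sc = +3.
Ligands are named alphabetically: acetylacetonato before ethylenediamine before isothiocyanato.

(acetylacetonato)(ethylenediamine)diisothiocyanatoscandium(III)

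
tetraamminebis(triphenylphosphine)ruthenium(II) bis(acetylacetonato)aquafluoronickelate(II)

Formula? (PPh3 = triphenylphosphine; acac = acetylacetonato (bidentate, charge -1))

Cation [Ru…]: ligand charges 0, Ru(II) ⇒ ion charge 2+.
Anion [Ni…]: ligand charges -3, Ni(II) ⇒ ion charge 1−.
One 2+ cation requires 2 of the 1− anion.

[Ru(NH3)4(PPh3)2][Ni(acac)2F(H2O)]2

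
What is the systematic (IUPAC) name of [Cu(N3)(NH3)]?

ammineazidocopper(I)

There is no counter-ion, so the complex is neutral overall.
Ligand charges: 1×azido (-1 each), 1×ammine (neutral); total -1. So Cu + (-1) = 0, giving Cu = +1.
Ligands are named alphabetically: ammine before azido.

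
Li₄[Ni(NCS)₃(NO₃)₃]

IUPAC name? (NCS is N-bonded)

lithium triisothiocyanatotrinitratonickelate(II)

The 4 lithium counter-ions carry a total charge of +4, so each complex ion is 4−.
Ligand charges: 3×nitrato (-1 each), 3×isothiocyanato (-1 each); total -6. So Ni + (-6) = 4−, giving Ni = +2.
The complex ion is anionic, so nickel takes the -ate form nickelate(II).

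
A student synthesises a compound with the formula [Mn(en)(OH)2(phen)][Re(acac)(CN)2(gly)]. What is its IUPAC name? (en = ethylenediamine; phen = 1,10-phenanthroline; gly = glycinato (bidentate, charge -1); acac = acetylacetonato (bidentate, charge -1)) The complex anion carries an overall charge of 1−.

Both ions are complex: the cation is named first with the plain metal name, the anion second with the -ate form; each ion's ligands are alphabetised independently.
The complex anion is given as 1−; its ligand charges sum to -4, so Re = +3.
A 1:1 salt means the cation carries the equal and opposite charge, 1+.
Cation: ligand charges sum to -2; for the ion to be 1+, Mn = +3.

(ethylenediamine)dihydroxo(1,10-phenanthroline)manganese(III) (acetylacetonato)dicyano(glycinato)rhenate(III)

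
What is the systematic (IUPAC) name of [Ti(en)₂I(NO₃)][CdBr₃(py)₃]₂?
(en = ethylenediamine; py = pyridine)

bis(ethylenediamine)iodonitratotitanium(IV) tribromotris(pyridine)cadmate(II)

Both ions are complex: the cation is named first with the plain metal name, the anion second with the -ate form; each ion's ligands are alphabetised independently.
Cadmium is always +2 in its complexes; the anion's ligand charges sum to -3, so the complex anion is 1−.
With 2 anions per cation, the cation must be 2×1 = 2+.
Cation: ligand charges sum to -2; for the ion to be 2+, Ti = +4.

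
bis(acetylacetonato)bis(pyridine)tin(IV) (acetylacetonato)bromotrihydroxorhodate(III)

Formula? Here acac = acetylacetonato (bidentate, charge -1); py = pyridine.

Cation [Sn…]: ligand charges -2, Sn(IV) ⇒ ion charge 2+.
Anion [Rh…]: ligand charges -5, Rh(III) ⇒ ion charge 2−.
One 2+ cation balances one 2− anion.

[Sn(acac)2(py)2][Rh(acac)Br(OH)3]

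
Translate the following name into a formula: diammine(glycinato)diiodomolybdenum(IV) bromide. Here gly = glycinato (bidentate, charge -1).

Ligands: 1 glycinato (gly, -1), 2 iodo (I, -1), 2 ammine (NH3, neutral). Ligand charge sum = -3.
Charge balance with bromide (-1) requires 1 complex ion per 1 bromide.

[Mo(gly)I2(NH3)2]Br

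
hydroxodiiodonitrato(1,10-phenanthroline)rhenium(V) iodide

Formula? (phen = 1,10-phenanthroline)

Ligands: 2 iodo (I, -1), 1 nitrato (NO3, -1), 1 hydroxo (OH, -1), 1 1,10-phenanthroline (phen, neutral). Ligand charge sum = -4.
Charge balance with iodide (-1) requires 1 complex ion per 1 iodide.

[ReI2(NO3)(OH)(phen)]I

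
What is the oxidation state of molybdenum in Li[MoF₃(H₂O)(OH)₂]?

1 lithium outside the brackets (+1 each) → the complex ion is 1−.
Ligand charges: 1×H2O neutral; 3×F = -3; 2×OH = -2; sum -5.
Mo + (-5) = 1− ⇒ Mo is +4.

+4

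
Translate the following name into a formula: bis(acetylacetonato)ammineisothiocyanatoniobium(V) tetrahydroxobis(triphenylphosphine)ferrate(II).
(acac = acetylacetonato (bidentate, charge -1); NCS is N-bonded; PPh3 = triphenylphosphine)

[Nb(acac)2(NCS)(NH3)][Fe(OH)4(PPh3)2]

Cation [Nb…]: ligand charges -3, Nb(V) ⇒ ion charge 2+.
Anion [Fe…]: ligand charges -4, Fe(II) ⇒ ion charge 2−.
One 2+ cation balances one 2− anion.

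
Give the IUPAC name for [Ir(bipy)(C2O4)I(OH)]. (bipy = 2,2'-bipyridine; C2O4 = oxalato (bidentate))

There is no counter-ion, so the complex is neutral overall.
Ligand charges: 1×2,2'-bipyridine (neutral), 1×iodo (-1 each), 1×oxalato (-2 each), 1×hydroxo (-1 each); total -4. So Ir + (-4) = 0, giving Ir = +4.
Ligands are named alphabetically: bipyridine before hydroxo before iodo before oxalato.

(2,2'-bipyridine)hydroxoiodooxalatoiridium(IV)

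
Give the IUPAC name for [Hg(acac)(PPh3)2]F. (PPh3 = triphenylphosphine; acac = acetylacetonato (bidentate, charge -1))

(acetylacetonato)bis(triphenylphosphine)mercury(II) fluoride

The 1 fluoride counter-ion carries a total charge of -1, so each complex ion is 1+.
Ligand charges: 2×triphenylphosphine (neutral), 1×acetylacetonato (-1 each); total -1. So Hg + (-1) = 1+, giving Hg = +2.
Ligands are named alphabetically: acetylacetonato before triphenylphosphine.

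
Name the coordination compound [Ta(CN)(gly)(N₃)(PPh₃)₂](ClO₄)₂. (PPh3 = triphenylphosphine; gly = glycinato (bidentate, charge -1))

The 2 perchlorate counter-ions carry a total charge of -2, so each complex ion is 2+.
Ligand charges: 2×triphenylphosphine (neutral), 1×azido (-1 each), 1×cyano (-1 each), 1×glycinato (-1 each); total -3. So Ta + (-3) = 2+, giving Ta = +5.
Ligands are named alphabetically: azido before cyano before glycinato before triphenylphosphine.

azidocyano(glycinato)bis(triphenylphosphine)tantalum(V) perchlorate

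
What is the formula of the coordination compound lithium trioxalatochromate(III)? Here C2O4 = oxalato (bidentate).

Ligands: 3 oxalato (C2O4, -2). Ligand charge sum = -6.
With Cr in oxidation state +3, the complex ion is [Cr...]^3−.
Charge balance with lithium (+1) requires 1 complex ion per 3 lithium.

Li3[Cr(C2O4)3]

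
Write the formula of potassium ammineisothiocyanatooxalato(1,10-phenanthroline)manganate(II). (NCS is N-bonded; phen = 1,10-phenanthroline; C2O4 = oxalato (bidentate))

Ligands: 1 isothiocyanato (NCS, -1), 1 1,10-phenanthroline (phen, neutral), 1 ammine (NH3, neutral), 1 oxalato (C2O4, -2). Ligand charge sum = -3.
With Mn in oxidation state +2, the complex ion is [Mn...]^1−.
Charge balance with potassium (+1) requires 1 complex ion per 1 potassium.

K[Mn(C2O4)(NCS)(NH3)(phen)]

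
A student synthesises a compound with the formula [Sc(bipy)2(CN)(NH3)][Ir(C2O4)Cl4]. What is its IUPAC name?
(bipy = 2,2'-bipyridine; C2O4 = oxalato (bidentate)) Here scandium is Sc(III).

Both ions are complex: the cation is named first with the plain metal name, the anion second with the -ate form; each ion's ligands are alphabetised independently.
Sc is given as +3; the cation's ligand charges sum to -1, so the complex cation is 2+.
A 1:1 salt means the anion carries the equal and opposite charge, 2−.
Anion: ligand charges sum to -6; for the ion to be 2−, Ir = +4.

amminebis(2,2'-bipyridine)cyanoscandium(III) tetrachlorooxalatoiridate(IV)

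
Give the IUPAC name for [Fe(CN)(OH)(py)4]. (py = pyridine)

There is no counter-ion, so the complex is neutral overall.
Ligand charges: 1×cyano (-1 each), 1×hydroxo (-1 each), 4×pyridine (neutral); total -2. So Fe + (-2) = 0, giving Fe = +2.
Ligands are named alphabetically: cyano before hydroxo before pyridine.

cyanohydroxotetrakis(pyridine)iron(II)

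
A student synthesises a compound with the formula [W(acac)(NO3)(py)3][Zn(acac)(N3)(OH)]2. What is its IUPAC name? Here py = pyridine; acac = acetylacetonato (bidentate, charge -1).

Both ions are complex: the cation is named first with the plain metal name, the anion second with the -ate form; each ion's ligands are alphabetised independently.
Zinc is always +2 in its complexes; the anion's ligand charges sum to -3, so the complex anion is 1−.
With 2 anions per cation, the cation must be 2×1 = 2+.
Cation: ligand charges sum to -2; for the ion to be 2+, W = +4.

(acetylacetonato)nitratotris(pyridine)tungsten(IV) (acetylacetonato)azidohydroxozincate(II)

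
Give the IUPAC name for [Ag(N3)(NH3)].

ammineazidosilver(I)

There is no counter-ion, so the complex is neutral overall.
Ligand charges: 1×ammine (neutral), 1×azido (-1 each); total -1. So Ag + (-1) = 0, giving Ag = +1.
Ligands are named alphabetically: ammine before azido.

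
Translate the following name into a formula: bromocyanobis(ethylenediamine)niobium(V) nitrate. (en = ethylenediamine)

Ligands: 1 bromo (Br, -1), 1 cyano (CN, -1), 2 ethylenediamine (en, neutral). Ligand charge sum = -2.
Charge balance with nitrate (-1) requires 1 complex ion per 3 nitrate.

[NbBr(CN)(en)2](NO3)3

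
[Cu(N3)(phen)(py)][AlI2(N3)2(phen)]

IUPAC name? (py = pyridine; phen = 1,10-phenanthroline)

Both ions are complex: the cation is named first with the plain metal name, the anion second with the -ate form; each ion's ligands are alphabetised independently.
Aluminium is always +3 in its complexes; the anion's ligand charges sum to -4, so the complex anion is 1−.
A 1:1 salt means the cation carries the equal and opposite charge, 1+.
Cation: ligand charges sum to -1; for the ion to be 1+, Cu = +2.

azido(1,10-phenanthroline)(pyridine)copper(II) diazidodiiodo(1,10-phenanthroline)aluminate(III)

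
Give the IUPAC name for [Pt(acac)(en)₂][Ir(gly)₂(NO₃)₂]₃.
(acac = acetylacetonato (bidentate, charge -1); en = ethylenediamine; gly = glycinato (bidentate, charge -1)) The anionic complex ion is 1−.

(acetylacetonato)bis(ethylenediamine)platinum(IV) bis(glycinato)dinitratoiridate(III)

Both ions are complex: the cation is named first with the plain metal name, the anion second with the -ate form; each ion's ligands are alphabetised independently.
The complex anion is given as 1−; its ligand charges sum to -4, so Ir = +3.
With 3 anions per cation, the cation must be 3×1 = 3+.
Cation: ligand charges sum to -1; for the ion to be 3+, Pt = +4.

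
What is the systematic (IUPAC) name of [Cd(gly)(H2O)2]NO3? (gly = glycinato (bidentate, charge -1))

The 1 nitrate counter-ion carries a total charge of -1, so each complex ion is 1+.
Ligand charges: 1×glycinato (-1 each), 2×aqua (neutral); total -1. So Cd + (-1) = 1+, giving Cd = +2.
Ligands are named alphabetically: aqua before glycinato.

diaqua(glycinato)cadmium(II) nitrate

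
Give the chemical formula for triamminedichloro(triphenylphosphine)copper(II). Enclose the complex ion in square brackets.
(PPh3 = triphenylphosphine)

Ligands: 1 triphenylphosphine (PPh3, neutral), 2 chloro (Cl, -1), 3 ammine (NH3, neutral). Ligand charge sum = -2.
With Cu in oxidation state +2, the complex ion is [Cu...].

[CuCl2(NH3)3(PPh3)]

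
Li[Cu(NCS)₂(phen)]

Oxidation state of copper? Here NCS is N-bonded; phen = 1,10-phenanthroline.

1 lithium outside the brackets (+1 each) → the complex ion is 1−.
Ligand charges: 2×NCS = -2; 1×phen neutral; sum -2.
Cu + (-2) = 1− ⇒ Cu is +1.

+1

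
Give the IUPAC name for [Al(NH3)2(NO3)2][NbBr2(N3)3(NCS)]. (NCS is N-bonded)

diamminedinitratoaluminium(III) triazidodibromoisothiocyanatoniobate(V)

Both ions are complex: the cation is named first with the plain metal name, the anion second with the -ate form; each ion's ligands are alphabetised independently.
Aluminium is always +3 in its complexes; the cation's ligand charges sum to -2, so the complex cation is 1+.
A 1:1 salt means the anion carries the equal and opposite charge, 1−.
Anion: ligand charges sum to -6; for the ion to be 1−, Nb = +5.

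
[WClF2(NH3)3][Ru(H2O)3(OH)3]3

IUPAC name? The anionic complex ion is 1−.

The complex anion is given as 1−; its ligand charges sum to -3, so Ru = +2.
With 3 anions per cation, the cation must be 3×1 = 3+.
Cation: ligand charges sum to -3; for the ion to be 3+, W = +6.

triamminechlorodifluorotungsten(VI) triaquatrihydroxoruthenate(II)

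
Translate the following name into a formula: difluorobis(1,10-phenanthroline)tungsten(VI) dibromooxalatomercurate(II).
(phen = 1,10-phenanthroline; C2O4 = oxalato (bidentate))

[WF2(phen)2][HgBr2(C2O4)]2

Cation [W…]: ligand charges -2, W(VI) ⇒ ion charge 4+.
Anion [Hg…]: ligand charges -4, Hg(II) ⇒ ion charge 2−.
One 4+ cation requires 2 of the 2− anion.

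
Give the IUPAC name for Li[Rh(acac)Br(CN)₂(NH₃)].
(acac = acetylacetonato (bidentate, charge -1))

lithium (acetylacetonato)amminebromodicyanorhodate(III)

The 1 lithium counter-ion carries a total charge of +1, so each complex ion is 1−.
Ligand charges: 1×bromo (-1 each), 2×cyano (-1 each), 1×ammine (neutral), 1×acetylacetonato (-1 each); total -4. So Rh + (-4) = 1−, giving Rh = +3.
The complex ion is anionic, so rhodium takes the -ate form rhodate(III).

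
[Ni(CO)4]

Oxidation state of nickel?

0

No counter-ion: the bracketed complex is neutral.
Ligand charges: 4×CO neutral; sum 0.
Ni + (0) = 0 ⇒ Ni is 0.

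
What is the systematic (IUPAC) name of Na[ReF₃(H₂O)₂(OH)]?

sodium diaquatrifluorohydroxorhenate(III)

The 1 sodium counter-ion carries a total charge of +1, so each complex ion is 1−.
Ligand charges: 1×hydroxo (-1 each), 3×fluoro (-1 each), 2×aqua (neutral); total -4. So Re + (-4) = 1−, giving Re = +3.
The complex ion is anionic, so rhenium takes the -ate form rhenate(III).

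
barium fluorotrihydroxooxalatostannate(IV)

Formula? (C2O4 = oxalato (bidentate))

Ba[Sn(C2O4)F(OH)3]

Ligands: 3 hydroxo (OH, -1), 1 fluoro (F, -1), 1 oxalato (C2O4, -2). Ligand charge sum = -6.
With Sn in oxidation state +4, the complex ion is [Sn...]^2−.
Charge balance with barium (+2) requires 1 complex ion per 1 barium.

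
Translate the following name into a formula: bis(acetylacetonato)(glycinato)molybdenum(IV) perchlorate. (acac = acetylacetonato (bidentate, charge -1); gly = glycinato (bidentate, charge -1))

Ligands: 2 acetylacetonato (acac, -1), 1 glycinato (gly, -1). Ligand charge sum = -3.
With Mo in oxidation state +4, the complex ion is [Mo...]^1+.
Charge balance with perchlorate (-1) requires 1 complex ion per 1 perchlorate.

[Mo(acac)2(gly)]ClO4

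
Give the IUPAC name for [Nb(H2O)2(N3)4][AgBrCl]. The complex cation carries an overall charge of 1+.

The complex cation is given as 1+; its ligand charges sum to -4, so Nb = +5.
A 1:1 salt means the anion carries the equal and opposite charge, 1−.
Anion: ligand charges sum to -2; for the ion to be 1−, Ag = +1.

diaquatetraazidoniobium(V) bromochloroargentate(I)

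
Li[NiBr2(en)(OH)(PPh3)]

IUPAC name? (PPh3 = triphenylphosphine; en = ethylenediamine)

lithium dibromo(ethylenediamine)hydroxo(triphenylphosphine)nickelate(II)

The 1 lithium counter-ion carries a total charge of +1, so each complex ion is 1−.
Ligand charges: 2×bromo (-1 each), 1×triphenylphosphine (neutral), 1×ethylenediamine (neutral), 1×hydroxo (-1 each); total -3. So Ni + (-3) = 1−, giving Ni = +2.
The complex ion is anionic, so nickel takes the -ate form nickelate(II).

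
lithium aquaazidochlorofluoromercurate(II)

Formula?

Li[HgClF(H2O)(N3)]

Ligands: 1 fluoro (F, -1), 1 aqua (H2O, neutral), 1 azido (N3, -1), 1 chloro (Cl, -1). Ligand charge sum = -3.
With Hg in oxidation state +2, the complex ion is [Hg...]^1−.
Charge balance with lithium (+1) requires 1 complex ion per 1 lithium.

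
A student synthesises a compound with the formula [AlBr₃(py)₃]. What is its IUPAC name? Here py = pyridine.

tribromotris(pyridine)aluminium(III)

There is no counter-ion, so the complex is neutral overall.
Ligand charges: 3×bromo (-1 each), 3×pyridine (neutral); total -3. So Al + (-3) = 0, giving Al = +3.
Ligands are named alphabetically: bromo before pyridine.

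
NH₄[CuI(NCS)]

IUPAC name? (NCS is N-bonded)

The 1 ammonium counter-ion carries a total charge of +1, so each complex ion is 1−.
Ligand charges: 1×iodo (-1 each), 1×isothiocyanato (-1 each); total -2. So Cu + (-2) = 1−, giving Cu = +1.
The complex ion is anionic, so copper takes the -ate form cuprate(I).

ammonium iodoisothiocyanatocuprate(I)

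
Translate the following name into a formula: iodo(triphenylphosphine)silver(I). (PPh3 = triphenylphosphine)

[AgI(PPh3)]

Ligands: 1 iodo (I, -1), 1 triphenylphosphine (PPh3, neutral). Ligand charge sum = -1.
With Ag in oxidation state +1, the complex ion is [Ag...].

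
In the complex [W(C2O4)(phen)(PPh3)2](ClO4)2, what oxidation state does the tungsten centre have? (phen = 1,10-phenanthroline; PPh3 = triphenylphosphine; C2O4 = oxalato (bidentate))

+4

2 perchlorate outside the brackets (-1 each) → the complex ion is 2+.
Ligand charges: 1×phen neutral; 2×PPh3 neutral; 1×C2O4 = -2; sum -2.
W + (-2) = 2+ ⇒ W is +4.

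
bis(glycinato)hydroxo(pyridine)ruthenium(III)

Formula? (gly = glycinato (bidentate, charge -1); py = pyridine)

Ligands: 1 hydroxo (OH, -1), 2 glycinato (gly, -1), 1 pyridine (py, neutral). Ligand charge sum = -3.
With Ru in oxidation state +3, the complex ion is [Ru...].

[Ru(gly)2(OH)(py)]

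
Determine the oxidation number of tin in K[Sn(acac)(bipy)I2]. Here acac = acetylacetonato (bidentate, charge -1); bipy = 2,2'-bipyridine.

+2

1 potassium outside the brackets (+1 each) → the complex ion is 1−.
Ligand charges: 1×acac = -1; 1×bipy neutral; 2×I = -2; sum -3.
Sn + (-3) = 1− ⇒ Sn is +2.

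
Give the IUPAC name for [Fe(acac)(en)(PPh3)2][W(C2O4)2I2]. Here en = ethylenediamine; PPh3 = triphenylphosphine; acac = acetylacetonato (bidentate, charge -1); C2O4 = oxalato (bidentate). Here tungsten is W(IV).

(acetylacetonato)(ethylenediamine)bis(triphenylphosphine)iron(III) diiododioxalatotungstate(IV)

W is given as +4; the anion's ligand charges sum to -6, so the complex anion is 2−.
A 1:1 salt means the cation carries the equal and opposite charge, 2+.
Cation: ligand charges sum to -1; for the ion to be 2+, Fe = +3.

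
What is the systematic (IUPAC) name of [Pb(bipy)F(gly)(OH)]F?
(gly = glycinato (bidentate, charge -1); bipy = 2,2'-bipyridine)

(2,2'-bipyridine)fluoro(glycinato)hydroxolead(IV) fluoride

The 1 fluoride counter-ion carries a total charge of -1, so each complex ion is 1+.
Ligand charges: 1×glycinato (-1 each), 1×hydroxo (-1 each), 1×fluoro (-1 each), 1×2,2'-bipyridine (neutral); total -3. So Pb + (-3) = 1+, giving Pb = +4.
Ligands are named alphabetically: bipyridine before fluoro before glycinato before hydroxo.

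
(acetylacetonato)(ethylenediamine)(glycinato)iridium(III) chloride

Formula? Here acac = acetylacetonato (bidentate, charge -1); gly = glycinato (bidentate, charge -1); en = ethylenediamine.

[Ir(acac)(en)(gly)]Cl

Ligands: 1 acetylacetonato (acac, -1), 1 glycinato (gly, -1), 1 ethylenediamine (en, neutral). Ligand charge sum = -2.
Charge balance with chloride (-1) requires 1 complex ion per 1 chloride.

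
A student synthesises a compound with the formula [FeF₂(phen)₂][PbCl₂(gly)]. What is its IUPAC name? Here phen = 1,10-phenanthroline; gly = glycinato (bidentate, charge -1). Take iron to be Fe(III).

difluorobis(1,10-phenanthroline)iron(III) dichloro(glycinato)plumbate(II)

Fe is given as +3; the cation's ligand charges sum to -2, so the complex cation is 1+.
A 1:1 salt means the anion carries the equal and opposite charge, 1−.
Anion: ligand charges sum to -3; for the ion to be 1−, Pb = +2.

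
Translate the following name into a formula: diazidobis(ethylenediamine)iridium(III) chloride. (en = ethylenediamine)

[Ir(en)2(N3)2]Cl

Ligands: 2 ethylenediamine (en, neutral), 2 azido (N3, -1). Ligand charge sum = -2.
With Ir in oxidation state +3, the complex ion is [Ir...]^1+.
Charge balance with chloride (-1) requires 1 complex ion per 1 chloride.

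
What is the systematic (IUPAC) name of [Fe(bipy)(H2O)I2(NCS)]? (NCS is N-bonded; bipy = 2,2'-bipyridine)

There is no counter-ion, so the complex is neutral overall.
Ligand charges: 1×isothiocyanato (-1 each), 2×iodo (-1 each), 1×2,2'-bipyridine (neutral), 1×aqua (neutral); total -3. So Fe + (-3) = 0, giving Fe = +3.
Ligands are named alphabetically: aqua before bipyridine before iodo before isothiocyanato.

aqua(2,2'-bipyridine)diiodoisothiocyanatoiron(III)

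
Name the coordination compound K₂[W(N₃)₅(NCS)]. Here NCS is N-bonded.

potassium pentaazidoisothiocyanatotungstate(IV)

The 2 potassium counter-ions carry a total charge of +2, so each complex ion is 2−.
Ligand charges: 1×isothiocyanato (-1 each), 5×azido (-1 each); total -6. So W + (-6) = 2−, giving W = +4.
The complex ion is anionic, so tungsten takes the -ate form tungstate(IV).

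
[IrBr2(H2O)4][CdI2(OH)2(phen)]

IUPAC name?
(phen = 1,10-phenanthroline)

Both ions are complex: the cation is named first with the plain metal name, the anion second with the -ate form; each ion's ligands are alphabetised independently.
Cadmium is always +2 in its complexes; the anion's ligand charges sum to -4, so the complex anion is 2−.
A 1:1 salt means the cation carries the equal and opposite charge, 2+.
Cation: ligand charges sum to -2; for the ion to be 2+, Ir = +4.

tetraaquadibromoiridium(IV) dihydroxodiiodo(1,10-phenanthroline)cadmate(II)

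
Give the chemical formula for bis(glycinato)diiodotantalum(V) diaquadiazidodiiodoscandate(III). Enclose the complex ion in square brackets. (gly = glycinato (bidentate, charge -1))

[Ta(gly)2I2][Sc(H2O)2I2(N3)2]

Cation [Ta…]: ligand charges -4, Ta(V) ⇒ ion charge 1+.
Anion [Sc…]: ligand charges -4, Sc(III) ⇒ ion charge 1−.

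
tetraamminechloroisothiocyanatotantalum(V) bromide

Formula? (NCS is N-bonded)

[TaCl(NCS)(NH3)4]Br3

Ligands: 4 ammine (NH3, neutral), 1 isothiocyanato (NCS, -1), 1 chloro (Cl, -1). Ligand charge sum = -2.
With Ta in oxidation state +5, the complex ion is [Ta...]^3+.
Charge balance with bromide (-1) requires 1 complex ion per 3 bromide.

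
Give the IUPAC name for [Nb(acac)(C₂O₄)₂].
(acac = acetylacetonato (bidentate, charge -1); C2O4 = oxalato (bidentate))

(acetylacetonato)dioxalatoniobium(V)

There is no counter-ion, so the complex is neutral overall.
Ligand charges: 1×acetylacetonato (-1 each), 2×oxalato (-2 each); total -5. So Nb + (-5) = 0, giving Nb = +5.
Ligands are named alphabetically: acetylacetonato before oxalato.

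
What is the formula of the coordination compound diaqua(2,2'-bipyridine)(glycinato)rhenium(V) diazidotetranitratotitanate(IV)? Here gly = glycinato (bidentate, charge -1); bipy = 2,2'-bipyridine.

Cation [Re…]: ligand charges -1, Re(V) ⇒ ion charge 4+.
Anion [Ti…]: ligand charges -6, Ti(IV) ⇒ ion charge 2−.

[Re(bipy)(gly)(H2O)2][Ti(N3)2(NO3)4]2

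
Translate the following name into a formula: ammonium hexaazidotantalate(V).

Ligands: 6 azido (N3, -1). Ligand charge sum = -6.
With Ta in oxidation state +5, the complex ion is [Ta...]^1−.
Charge balance with ammonium (+1) requires 1 complex ion per 1 ammonium.

NH4[Ta(N3)6]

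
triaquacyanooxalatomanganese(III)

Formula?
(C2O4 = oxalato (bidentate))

[Mn(C2O4)(CN)(H2O)3]

Ligands: 1 oxalato (C2O4, -2), 3 aqua (H2O, neutral), 1 cyano (CN, -1). Ligand charge sum = -3.
With Mn in oxidation state +3, the complex ion is [Mn...].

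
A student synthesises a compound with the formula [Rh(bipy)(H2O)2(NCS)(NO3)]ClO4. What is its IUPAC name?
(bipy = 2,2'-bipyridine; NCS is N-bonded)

diaqua(2,2'-bipyridine)isothiocyanatonitratorhodium(III) perchlorate

The 1 perchlorate counter-ion carries a total charge of -1, so each complex ion is 1+.
Ligand charges: 1×2,2'-bipyridine (neutral), 1×nitrato (-1 each), 1×isothiocyanato (-1 each), 2×aqua (neutral); total -2. So Rh + (-2) = 1+, giving Rh = +3.
Ligands are named alphabetically: aqua before bipyridine before isothiocyanato before nitrato.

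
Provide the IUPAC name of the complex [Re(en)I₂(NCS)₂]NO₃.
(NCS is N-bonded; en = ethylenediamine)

The 1 nitrate counter-ion carries a total charge of -1, so each complex ion is 1+.
Ligand charges: 2×isothiocyanato (-1 each), 1×ethylenediamine (neutral), 2×iodo (-1 each); total -4. So Re + (-4) = 1+, giving Re = +5.
Ligands are named alphabetically: ethylenediamine before iodo before isothiocyanato.

(ethylenediamine)diiododiisothiocyanatorhenium(V) nitrate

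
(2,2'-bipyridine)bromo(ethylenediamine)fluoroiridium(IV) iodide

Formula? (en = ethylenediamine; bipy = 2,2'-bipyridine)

Ligands: 1 ethylenediamine (en, neutral), 1 2,2'-bipyridine (bipy, neutral), 1 bromo (Br, -1), 1 fluoro (F, -1). Ligand charge sum = -2.
With Ir in oxidation state +4, the complex ion is [Ir...]^2+.
Charge balance with iodide (-1) requires 1 complex ion per 2 iodide.

[Ir(bipy)Br(en)F]I2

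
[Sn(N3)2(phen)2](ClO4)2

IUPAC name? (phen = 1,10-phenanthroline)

The 2 perchlorate counter-ions carry a total charge of -2, so each complex ion is 2+.
Ligand charges: 2×azido (-1 each), 2×1,10-phenanthroline (neutral); total -2. So Sn + (-2) = 2+, giving Sn = +4.
Ligands are named alphabetically: azido before phenanthroline.

diazidobis(1,10-phenanthroline)tin(IV) perchlorate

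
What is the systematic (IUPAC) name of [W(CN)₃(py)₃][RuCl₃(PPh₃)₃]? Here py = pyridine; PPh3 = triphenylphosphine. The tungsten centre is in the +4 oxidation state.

W is given as +4; the cation's ligand charges sum to -3, so the complex cation is 1+.
A 1:1 salt means the anion carries the equal and opposite charge, 1−.
Anion: ligand charges sum to -3; for the ion to be 1−, Ru = +2.

tricyanotris(pyridine)tungsten(IV) trichlorotris(triphenylphosphine)ruthenate(II)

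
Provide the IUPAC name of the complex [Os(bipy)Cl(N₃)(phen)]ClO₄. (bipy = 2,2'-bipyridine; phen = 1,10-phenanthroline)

The 1 perchlorate counter-ion carries a total charge of -1, so each complex ion is 1+.
Ligand charges: 1×2,2'-bipyridine (neutral), 1×chloro (-1 each), 1×azido (-1 each), 1×1,10-phenanthroline (neutral); total -2. So Os + (-2) = 1+, giving Os = +3.
Ligands are named alphabetically: azido before bipyridine before chloro before phenanthroline.

azido(2,2'-bipyridine)chloro(1,10-phenanthroline)osmium(III) perchlorate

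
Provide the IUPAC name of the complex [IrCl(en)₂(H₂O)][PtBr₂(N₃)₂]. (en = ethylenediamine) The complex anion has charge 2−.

Both ions are complex: the cation is named first with the plain metal name, the anion second with the -ate form; each ion's ligands are alphabetised independently.
The complex anion is given as 2−; its ligand charges sum to -4, so Pt = +2.
A 1:1 salt means the cation carries the equal and opposite charge, 2+.
Cation: ligand charges sum to -1; for the ion to be 2+, Ir = +3.

aquachlorobis(ethylenediamine)iridium(III) diazidodibromoplatinate(II)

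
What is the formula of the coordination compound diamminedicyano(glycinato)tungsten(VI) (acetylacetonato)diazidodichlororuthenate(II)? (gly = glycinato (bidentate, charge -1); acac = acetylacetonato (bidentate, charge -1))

[W(CN)2(gly)(NH3)2][Ru(acac)Cl2(N3)2]

Cation [W…]: ligand charges -3, W(VI) ⇒ ion charge 3+.
Anion [Ru…]: ligand charges -5, Ru(II) ⇒ ion charge 3−.
One 3+ cation balances one 3− anion.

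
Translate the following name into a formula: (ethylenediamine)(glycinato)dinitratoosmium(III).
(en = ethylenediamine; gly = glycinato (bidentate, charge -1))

Ligands: 1 ethylenediamine (en, neutral), 2 nitrato (NO3, -1), 1 glycinato (gly, -1). Ligand charge sum = -3.
With Os in oxidation state +3, the complex ion is [Os...].

[Os(en)(gly)(NO3)2]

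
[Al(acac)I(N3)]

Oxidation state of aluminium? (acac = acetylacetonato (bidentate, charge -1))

No counter-ion: the bracketed complex is neutral.
Ligand charges: 1×N3 = -1; 1×acac = -1; 1×I = -1; sum -3.
Al + (-3) = 0 ⇒ Al is +3.

+3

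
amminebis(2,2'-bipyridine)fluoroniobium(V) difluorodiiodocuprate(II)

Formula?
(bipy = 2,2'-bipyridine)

[Nb(bipy)2F(NH3)][CuF2I2]2

Cation [Nb…]: ligand charges -1, Nb(V) ⇒ ion charge 4+.
Anion [Cu…]: ligand charges -4, Cu(II) ⇒ ion charge 2−.
One 4+ cation requires 2 of the 2− anion.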